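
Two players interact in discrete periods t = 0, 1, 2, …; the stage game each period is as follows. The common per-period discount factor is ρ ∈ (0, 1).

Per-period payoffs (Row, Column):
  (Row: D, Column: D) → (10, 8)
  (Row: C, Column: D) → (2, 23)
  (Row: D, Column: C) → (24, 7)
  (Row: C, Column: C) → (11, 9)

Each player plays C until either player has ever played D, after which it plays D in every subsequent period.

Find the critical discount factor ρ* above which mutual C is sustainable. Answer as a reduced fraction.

Row's threshold: (24−11)/(24−10) = 13/14.
Column's threshold: (23−9)/(23−8) = 14/15.
13/14 < 14/15, so Column binds and ρ* = 14/15.

14/15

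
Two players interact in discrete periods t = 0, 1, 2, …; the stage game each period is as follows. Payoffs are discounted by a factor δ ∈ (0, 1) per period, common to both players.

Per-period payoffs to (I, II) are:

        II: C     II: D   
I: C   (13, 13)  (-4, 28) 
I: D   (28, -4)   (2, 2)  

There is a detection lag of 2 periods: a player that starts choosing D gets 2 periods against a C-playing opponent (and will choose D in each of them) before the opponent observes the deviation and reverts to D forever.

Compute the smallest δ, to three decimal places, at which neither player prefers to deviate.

Deviating for the 2 undetected periods gains 28−13 = 15 per period over cooperation, then loses 13−2 = 11 per period forever once punishment starts.
Gain: 15(1 + δ + … + δ^1); loss: 11·δ^2/(1−δ).
No profitable deviation ⇔ 15(1−δ^2) ≤ 11·δ^2, i.e. δ^2 ≥ 15/(15+11) = 15/26.
Hence δ ≥ (15/26)^(1/2) ≈ 0.760.

0.760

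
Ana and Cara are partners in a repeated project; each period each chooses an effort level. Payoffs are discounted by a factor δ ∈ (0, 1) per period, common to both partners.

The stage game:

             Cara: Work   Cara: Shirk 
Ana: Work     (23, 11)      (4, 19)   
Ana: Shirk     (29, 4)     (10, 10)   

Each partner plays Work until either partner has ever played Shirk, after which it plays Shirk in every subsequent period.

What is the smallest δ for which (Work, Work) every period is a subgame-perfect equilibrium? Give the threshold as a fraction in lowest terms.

Ana's threshold: (29−23)/(29−10) = 6/19.
Cara's threshold: (19−11)/(19−10) = 8/9.
6/19 < 8/9, so Cara binds and δ* = 8/9.

8/9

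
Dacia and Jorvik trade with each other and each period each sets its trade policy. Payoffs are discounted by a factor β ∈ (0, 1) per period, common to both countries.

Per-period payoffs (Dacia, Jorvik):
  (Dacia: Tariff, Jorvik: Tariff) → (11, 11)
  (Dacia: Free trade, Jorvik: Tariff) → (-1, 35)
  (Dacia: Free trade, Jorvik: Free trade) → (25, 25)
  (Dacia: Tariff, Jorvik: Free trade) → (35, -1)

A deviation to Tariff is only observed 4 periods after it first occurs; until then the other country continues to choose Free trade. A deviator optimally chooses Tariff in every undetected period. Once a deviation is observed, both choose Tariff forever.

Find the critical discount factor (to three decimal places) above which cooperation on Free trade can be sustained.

Deviating for the 4 undetected periods gains 35−25 = 10 per period over cooperation, then loses 25−11 = 14 per period forever once punishment starts.
Gain: 10(1 + β + … + β^3); loss: 14·β^4/(1−β).
No profitable deviation ⇔ 10(1−β^4) ≤ 14·β^4, i.e. β^4 ≥ 10/(10+14) = 5/12.
Hence β ≥ (5/12)^(1/4) ≈ 0.803.

0.803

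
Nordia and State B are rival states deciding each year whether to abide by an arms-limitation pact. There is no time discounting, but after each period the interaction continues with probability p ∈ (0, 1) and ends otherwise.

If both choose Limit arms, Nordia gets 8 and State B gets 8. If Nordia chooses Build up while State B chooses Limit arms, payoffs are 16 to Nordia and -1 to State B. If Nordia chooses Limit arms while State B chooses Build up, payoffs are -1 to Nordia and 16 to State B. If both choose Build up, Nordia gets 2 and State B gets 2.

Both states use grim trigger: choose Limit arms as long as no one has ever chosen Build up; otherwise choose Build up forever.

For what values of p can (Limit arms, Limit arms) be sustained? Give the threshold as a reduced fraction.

With no time discounting, the continuation probability p plays the role of the discount factor.
Grim-trigger IC: 8/(1−p) ≥ 16 + 2p/(1−p) ⇒ p ≥ (16−8)/(16−2) = 4/7.

4/7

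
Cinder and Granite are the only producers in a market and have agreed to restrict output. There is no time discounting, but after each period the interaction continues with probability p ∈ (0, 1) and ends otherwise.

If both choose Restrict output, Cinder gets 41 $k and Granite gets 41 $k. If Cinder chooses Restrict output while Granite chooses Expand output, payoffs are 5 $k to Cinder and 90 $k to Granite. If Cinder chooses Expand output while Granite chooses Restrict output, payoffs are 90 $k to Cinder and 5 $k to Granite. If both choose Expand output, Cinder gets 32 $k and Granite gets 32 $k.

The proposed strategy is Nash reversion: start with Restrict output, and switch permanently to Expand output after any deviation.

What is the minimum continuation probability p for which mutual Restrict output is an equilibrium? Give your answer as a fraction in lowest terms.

49/58

Expected cooperation value is 41 + p·41 + p²·41 + … = 41/(1−p); deviation gives 90 + p·32/(1−p).
41 ≥ 90(1−p) + 32p ⇒ 58p ≥ 49 ⇒ p ≥ 49/58.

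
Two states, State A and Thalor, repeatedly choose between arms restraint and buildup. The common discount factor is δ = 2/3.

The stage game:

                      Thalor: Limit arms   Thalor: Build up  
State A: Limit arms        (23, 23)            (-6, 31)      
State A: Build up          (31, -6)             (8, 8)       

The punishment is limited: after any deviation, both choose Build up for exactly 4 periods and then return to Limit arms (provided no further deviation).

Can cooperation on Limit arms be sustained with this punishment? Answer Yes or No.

A one-shot deviation gives 31 now, then 8 for 4 periods, then back to 23.
Gain from deviating: (31−23) today; loss: (23−8) in each of the next 4 periods.
No-deviation condition: (23−8)(δ+…+δ^4) ≥ 31−23, i.e. δ+…+δ^4 ≥ 8/15.
At δ = 2/3: δ+…+δ^4 = 1.6049 ≥ 0.5333.
So cooperation is sustainable.

Yes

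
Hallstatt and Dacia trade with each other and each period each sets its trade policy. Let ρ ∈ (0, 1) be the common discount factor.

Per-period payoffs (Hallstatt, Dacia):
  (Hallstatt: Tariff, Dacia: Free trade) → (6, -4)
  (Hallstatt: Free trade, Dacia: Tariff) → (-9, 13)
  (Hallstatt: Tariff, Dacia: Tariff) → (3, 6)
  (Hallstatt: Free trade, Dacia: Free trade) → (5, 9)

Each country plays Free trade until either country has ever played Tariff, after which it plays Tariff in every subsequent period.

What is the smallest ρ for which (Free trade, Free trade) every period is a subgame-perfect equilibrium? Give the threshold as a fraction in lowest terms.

4/7

Hallstatt's threshold: (6−5)/(6−3) = 1/3.
Dacia's threshold: (13−9)/(13−6) = 4/7.
1/3 < 4/7, so Dacia binds and ρ* = 4/7.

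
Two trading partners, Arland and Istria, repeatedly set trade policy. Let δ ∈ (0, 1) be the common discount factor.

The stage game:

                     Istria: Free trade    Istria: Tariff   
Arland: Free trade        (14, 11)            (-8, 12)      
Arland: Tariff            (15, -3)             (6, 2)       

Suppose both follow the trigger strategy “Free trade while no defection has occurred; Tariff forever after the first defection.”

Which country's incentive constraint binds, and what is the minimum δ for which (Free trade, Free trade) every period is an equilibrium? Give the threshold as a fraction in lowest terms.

For Arland: deviation gain 15−14 = 1, per-period punishment loss 14−6 = 8. IC gives δ ≥ 1/9.
For Istria: gain 1, loss 9 per period, so δ ≥ 1/10.
The tighter constraint is Arland's, so cooperation needs δ ≥ 1/9.

Arland; δ ≥ 1/9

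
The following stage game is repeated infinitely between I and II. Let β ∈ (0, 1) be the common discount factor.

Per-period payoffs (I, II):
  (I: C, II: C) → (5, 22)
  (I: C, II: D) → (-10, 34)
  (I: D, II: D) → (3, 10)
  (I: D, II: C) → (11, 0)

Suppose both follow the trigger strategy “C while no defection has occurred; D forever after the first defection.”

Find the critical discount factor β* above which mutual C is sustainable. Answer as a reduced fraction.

For I: deviation gain 11−5 = 6, per-period punishment loss 5−3 = 2. IC gives β ≥ 6/8 = 3/4.
For II: gain 12, loss 12 per period, so β ≥ 12/24 = 1/2.
The tighter constraint is I's, so cooperation needs β ≥ 3/4.

3/4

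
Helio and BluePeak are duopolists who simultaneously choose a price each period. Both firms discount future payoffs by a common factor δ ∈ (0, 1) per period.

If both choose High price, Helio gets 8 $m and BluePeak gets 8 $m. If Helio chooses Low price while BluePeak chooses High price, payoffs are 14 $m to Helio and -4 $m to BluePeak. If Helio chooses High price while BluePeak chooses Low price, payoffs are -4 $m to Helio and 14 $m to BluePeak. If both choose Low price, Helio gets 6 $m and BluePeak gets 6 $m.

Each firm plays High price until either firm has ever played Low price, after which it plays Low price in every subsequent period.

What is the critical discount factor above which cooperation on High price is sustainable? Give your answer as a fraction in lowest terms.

Under grim trigger the critical discount factor is (T−C)/(T−P) with T = 14, C = 8, P = 6.
δ* = (14−8)/(14−6) = 6/8 = 3/4.

3/4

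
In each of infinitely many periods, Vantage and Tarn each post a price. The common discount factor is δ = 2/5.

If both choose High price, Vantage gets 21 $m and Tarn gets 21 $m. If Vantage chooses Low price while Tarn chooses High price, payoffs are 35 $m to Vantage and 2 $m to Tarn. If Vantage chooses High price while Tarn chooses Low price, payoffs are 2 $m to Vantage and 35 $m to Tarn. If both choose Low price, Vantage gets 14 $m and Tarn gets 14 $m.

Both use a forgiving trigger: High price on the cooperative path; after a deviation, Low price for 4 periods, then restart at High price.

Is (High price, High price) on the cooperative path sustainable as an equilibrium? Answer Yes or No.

No

A one-shot deviation gives 35 now, then 14 for 4 periods, then back to 21.
Gain from deviating: (35−21) today; loss: (21−14) in each of the next 4 periods.
No-deviation condition: (21−14)(δ+…+δ^4) ≥ 35−21, i.e. δ+…+δ^4 ≥ 2.
At δ = 2/5: δ+…+δ^4 = 0.6496 < 2.0000.
So cooperation is not sustainable.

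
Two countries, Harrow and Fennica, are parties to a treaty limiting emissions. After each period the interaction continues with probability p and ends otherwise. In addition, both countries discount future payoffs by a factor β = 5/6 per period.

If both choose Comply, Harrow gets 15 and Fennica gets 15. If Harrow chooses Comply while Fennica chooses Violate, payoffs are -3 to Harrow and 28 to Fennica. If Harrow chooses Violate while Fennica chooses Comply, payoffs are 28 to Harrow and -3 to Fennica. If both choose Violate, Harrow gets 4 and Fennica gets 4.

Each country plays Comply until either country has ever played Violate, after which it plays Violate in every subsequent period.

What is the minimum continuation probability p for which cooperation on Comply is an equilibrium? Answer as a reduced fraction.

With continuation probability p and discount β, the effective per-period discount factor is βp.
Grim-trigger IC: βp ≥ (28−15)/(28−4) = 13/24.
So p ≥ (13/24)/(5/6) = 13/20.

13/20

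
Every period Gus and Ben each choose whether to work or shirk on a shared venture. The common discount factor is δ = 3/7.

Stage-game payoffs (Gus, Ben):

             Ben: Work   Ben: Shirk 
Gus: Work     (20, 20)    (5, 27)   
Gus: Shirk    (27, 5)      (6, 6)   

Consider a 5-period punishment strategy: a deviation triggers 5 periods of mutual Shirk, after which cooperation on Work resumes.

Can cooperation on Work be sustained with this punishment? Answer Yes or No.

Yes

IC: δ+…+δ^5 ≥ (27−20)/(20−6) = 1/2.
At δ = 3/7: partial sum = 0.7392 ≥ 0.5000. Cooperation sustainable.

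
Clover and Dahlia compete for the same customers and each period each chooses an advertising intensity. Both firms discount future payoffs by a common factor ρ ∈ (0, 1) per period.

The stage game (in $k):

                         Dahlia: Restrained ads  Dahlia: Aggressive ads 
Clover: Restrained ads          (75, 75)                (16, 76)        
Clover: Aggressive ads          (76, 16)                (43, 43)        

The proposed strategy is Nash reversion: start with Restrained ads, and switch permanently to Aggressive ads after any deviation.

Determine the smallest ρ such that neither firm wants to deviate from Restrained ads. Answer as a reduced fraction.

75/(1−ρ) ≥ 76 + 43ρ/(1−ρ)
75 ≥ 76 − 33ρ
ρ ≥ 1/33.

1/33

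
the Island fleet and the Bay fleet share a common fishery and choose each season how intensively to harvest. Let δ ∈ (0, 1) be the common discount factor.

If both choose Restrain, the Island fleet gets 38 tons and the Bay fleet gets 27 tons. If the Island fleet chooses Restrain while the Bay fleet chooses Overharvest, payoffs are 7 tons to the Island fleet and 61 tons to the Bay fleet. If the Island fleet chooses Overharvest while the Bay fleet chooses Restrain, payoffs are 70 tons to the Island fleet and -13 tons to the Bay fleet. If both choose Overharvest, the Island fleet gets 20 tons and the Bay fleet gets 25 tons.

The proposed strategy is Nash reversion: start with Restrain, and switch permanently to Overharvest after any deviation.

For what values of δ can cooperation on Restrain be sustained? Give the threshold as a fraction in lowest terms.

17/18

For the Island fleet: deviation gain 70−38 = 32, per-period punishment loss 38−20 = 18. IC gives δ ≥ 32/50 = 16/25.
For the Bay fleet: gain 34, loss 2 per period, so δ ≥ 34/36 = 17/18.
The tighter constraint is the Bay fleet's, so cooperation needs δ ≥ 17/18.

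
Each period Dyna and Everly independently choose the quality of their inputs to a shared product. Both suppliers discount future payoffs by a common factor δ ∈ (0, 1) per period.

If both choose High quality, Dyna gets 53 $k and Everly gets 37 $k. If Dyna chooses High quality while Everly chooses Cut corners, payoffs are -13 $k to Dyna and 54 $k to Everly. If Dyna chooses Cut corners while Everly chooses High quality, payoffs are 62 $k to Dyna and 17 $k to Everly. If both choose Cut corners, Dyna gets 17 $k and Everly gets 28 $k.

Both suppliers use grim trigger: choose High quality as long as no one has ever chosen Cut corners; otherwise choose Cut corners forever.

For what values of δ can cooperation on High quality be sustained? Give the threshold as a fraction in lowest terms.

17/26

Dyna: cooperation gives 53 each period; deviation gives 62 once then 17 forever.
  53/(1−δ) ≥ 62 + 17δ/(1−δ) ⇒ δ ≥ 9/45 = 1/5.
Everly: cooperation gives 37 each period; deviation gives 54 once then 28 forever.
  δ ≥ 17/26.
Both must hold, so the binding constraint is Everly's: δ ≥ 17/26.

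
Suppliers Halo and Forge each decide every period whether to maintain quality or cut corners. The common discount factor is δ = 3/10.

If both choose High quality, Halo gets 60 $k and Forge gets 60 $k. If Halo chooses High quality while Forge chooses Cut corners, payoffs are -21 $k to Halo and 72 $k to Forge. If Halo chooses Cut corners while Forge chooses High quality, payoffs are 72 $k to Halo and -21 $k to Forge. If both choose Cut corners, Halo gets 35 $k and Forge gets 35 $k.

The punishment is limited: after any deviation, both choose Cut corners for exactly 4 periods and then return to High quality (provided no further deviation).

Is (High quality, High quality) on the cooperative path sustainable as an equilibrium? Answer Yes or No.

IC: δ+…+δ^4 ≥ (72−60)/(60−35) = 12/25.
At δ = 3/10: partial sum = 0.4251 < 0.4800. Cooperation not sustainable.

No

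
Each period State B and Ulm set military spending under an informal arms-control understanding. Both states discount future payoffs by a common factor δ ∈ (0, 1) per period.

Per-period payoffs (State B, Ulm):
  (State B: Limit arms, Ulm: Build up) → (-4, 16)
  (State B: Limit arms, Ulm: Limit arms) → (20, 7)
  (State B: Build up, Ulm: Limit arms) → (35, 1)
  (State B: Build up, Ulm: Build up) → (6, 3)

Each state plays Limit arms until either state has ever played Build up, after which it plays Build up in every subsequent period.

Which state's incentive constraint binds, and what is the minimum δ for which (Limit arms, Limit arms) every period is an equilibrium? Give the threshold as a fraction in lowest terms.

State B: cooperation gives 20 each period; deviation gives 35 once then 6 forever.
  20/(1−δ) ≥ 35 + 6δ/(1−δ) ⇒ δ ≥ 15/29.
Ulm: cooperation gives 7 each period; deviation gives 16 once then 3 forever.
  δ ≥ 9/13.
Both must hold, so the binding constraint is Ulm's: δ ≥ 9/13.

Ulm; δ ≥ 9/13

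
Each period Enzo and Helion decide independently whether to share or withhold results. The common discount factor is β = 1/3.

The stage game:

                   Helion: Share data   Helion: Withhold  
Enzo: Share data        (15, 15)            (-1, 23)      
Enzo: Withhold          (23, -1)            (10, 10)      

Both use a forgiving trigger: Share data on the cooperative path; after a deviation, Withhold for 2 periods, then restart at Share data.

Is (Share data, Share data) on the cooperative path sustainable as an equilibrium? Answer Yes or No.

No

A one-shot deviation gives 23 now, then 10 for 2 periods, then back to 15.
Gain from deviating: (23−15) today; loss: (15−10) in each of the next 2 periods.
No-deviation condition: (15−10)(β+…+β^2) ≥ 23−15, i.e. β+…+β^2 ≥ 8/5.
At β = 1/3: β+…+β^2 = 0.4444 < 1.6000.
So cooperation is not sustainable.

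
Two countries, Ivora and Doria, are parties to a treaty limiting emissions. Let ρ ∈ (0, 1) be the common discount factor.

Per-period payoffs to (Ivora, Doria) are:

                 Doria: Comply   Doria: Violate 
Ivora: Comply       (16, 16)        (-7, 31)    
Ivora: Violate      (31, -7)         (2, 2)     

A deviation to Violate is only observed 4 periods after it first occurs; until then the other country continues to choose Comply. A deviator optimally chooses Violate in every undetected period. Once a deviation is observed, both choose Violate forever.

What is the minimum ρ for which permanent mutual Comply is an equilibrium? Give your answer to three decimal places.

0.848

A deviator earns 31 for 4 periods, then 2 forever; cooperating earns 16 forever. Multiplying the IC by (1−ρ):
16 ≥ 31(1−ρ^4) + 2ρ^4, so 29·ρ^4 ≥ 15 and ρ^4 ≥ 15/29.
ρ ≥ (15/29)^(1/4) ≈ 0.848.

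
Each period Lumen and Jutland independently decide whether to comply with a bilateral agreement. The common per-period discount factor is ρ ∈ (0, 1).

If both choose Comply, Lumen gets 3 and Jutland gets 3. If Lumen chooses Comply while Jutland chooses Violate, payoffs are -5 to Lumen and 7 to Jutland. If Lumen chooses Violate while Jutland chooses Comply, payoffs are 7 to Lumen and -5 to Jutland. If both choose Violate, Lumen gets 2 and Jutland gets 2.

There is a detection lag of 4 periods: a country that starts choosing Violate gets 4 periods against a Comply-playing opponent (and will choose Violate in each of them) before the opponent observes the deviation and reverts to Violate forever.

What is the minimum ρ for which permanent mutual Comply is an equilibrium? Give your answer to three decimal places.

Deviating for the 4 undetected periods gains 7−3 = 4 per period over cooperation, then loses 3−2 = 1 per period forever once punishment starts.
Gain: 4(1 + ρ + … + ρ^3); loss: 1·ρ^4/(1−ρ).
No profitable deviation ⇔ 4(1−ρ^4) ≤ 1·ρ^4, i.e. ρ^4 ≥ 4/(4+1) = 4/5.
Hence ρ ≥ (4/5)^(1/4) ≈ 0.946.

0.946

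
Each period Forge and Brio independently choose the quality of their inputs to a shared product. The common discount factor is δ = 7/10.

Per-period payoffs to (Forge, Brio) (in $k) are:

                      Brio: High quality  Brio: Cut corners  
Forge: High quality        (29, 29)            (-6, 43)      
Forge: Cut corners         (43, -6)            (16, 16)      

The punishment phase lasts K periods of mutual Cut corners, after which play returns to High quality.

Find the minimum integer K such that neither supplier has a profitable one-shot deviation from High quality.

IC: δ(1−δ^K)/(1−δ) ≥ (43−29)/(29−16) = 14/13.
With δ = 7/10: need 1 − δ^K ≥ 14/13·(1−7/10)/(7/10), i.e. δ^K ≤ 0.5385.
Since (7/10)^1 = 0.7000 and (7/10)^2 = 0.4900, the smallest such K is 2.

2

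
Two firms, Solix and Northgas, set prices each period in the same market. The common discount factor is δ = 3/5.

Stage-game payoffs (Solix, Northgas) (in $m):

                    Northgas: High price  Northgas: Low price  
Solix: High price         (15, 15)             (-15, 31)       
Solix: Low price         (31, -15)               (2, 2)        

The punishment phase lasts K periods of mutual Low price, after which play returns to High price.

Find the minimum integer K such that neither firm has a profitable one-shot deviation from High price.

Need Σ_{k=1}^{K} δ^k ≥ (31−15)/(15−2) = 1.2308 at δ = 3/5.
At K = 3 the sum is 1.1760 < 1.2308; at K = 4 it is 1.3056 ≥ 1.2308.
So the minimum punishment length is K = 4.

4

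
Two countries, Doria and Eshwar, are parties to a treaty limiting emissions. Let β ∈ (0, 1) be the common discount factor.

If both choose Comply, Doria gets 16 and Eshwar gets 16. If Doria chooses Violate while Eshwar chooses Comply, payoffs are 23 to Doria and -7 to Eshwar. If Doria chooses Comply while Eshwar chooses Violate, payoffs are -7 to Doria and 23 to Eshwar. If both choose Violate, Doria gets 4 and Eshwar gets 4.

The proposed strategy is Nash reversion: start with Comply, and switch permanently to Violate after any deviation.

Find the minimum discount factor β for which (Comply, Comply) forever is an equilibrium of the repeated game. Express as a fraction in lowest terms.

Cooperation forever yields 16 each period: 16/(1−β).
Deviating yields 23 once, then 4 forever: 23 + 4β/(1−β).
No profitable deviation requires 16/(1−β) ≥ 23 + 4β/(1−β).
Multiplying by (1−β): 16 ≥ 23(1−β) + 4β = 23 − 19β.
So 19β ≥ 7, i.e. β ≥ 7/19.

7/19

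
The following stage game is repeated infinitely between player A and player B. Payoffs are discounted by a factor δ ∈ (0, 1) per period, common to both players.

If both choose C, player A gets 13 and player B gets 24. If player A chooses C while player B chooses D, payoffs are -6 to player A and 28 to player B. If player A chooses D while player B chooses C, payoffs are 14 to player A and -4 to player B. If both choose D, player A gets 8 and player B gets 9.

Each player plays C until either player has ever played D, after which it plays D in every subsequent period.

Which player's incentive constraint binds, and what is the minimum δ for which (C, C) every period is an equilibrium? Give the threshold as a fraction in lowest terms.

For player A: deviation gain 14−13 = 1, per-period punishment loss 13−8 = 5. IC gives δ ≥ 1/6.
For player B: gain 4, loss 15 per period, so δ ≥ 4/19.
The tighter constraint is player B's, so cooperation needs δ ≥ 4/19.

player B; δ ≥ 4/19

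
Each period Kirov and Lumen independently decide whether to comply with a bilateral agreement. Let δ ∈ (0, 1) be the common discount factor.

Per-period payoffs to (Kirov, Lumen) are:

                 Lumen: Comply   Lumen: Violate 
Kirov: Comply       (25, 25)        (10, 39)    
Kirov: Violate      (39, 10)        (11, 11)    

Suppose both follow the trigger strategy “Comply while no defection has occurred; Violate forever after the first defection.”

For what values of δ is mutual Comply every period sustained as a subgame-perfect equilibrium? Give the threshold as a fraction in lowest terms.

Cooperation forever yields 25 each period: 25/(1−δ).
Deviating yields 39 once, then 11 forever: 39 + 11δ/(1−δ).
No profitable deviation requires 25/(1−δ) ≥ 39 + 11δ/(1−δ).
Multiplying by (1−δ): 25 ≥ 39(1−δ) + 11δ = 39 − 28δ.
So 28δ ≥ 14, i.e. δ ≥ 14/28 = 1/2.

1/2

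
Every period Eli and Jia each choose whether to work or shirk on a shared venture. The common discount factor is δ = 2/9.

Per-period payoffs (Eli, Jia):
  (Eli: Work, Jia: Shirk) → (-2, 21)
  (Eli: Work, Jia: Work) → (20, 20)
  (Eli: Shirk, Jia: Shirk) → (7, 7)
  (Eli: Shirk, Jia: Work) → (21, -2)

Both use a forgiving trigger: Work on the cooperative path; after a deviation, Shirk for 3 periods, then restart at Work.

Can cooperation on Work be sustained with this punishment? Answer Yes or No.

Yes

IC: δ+…+δ^3 ≥ (21−20)/(20−7) = 1/13.
At δ = 2/9: partial sum = 0.2826 ≥ 0.0769. Cooperation sustainable.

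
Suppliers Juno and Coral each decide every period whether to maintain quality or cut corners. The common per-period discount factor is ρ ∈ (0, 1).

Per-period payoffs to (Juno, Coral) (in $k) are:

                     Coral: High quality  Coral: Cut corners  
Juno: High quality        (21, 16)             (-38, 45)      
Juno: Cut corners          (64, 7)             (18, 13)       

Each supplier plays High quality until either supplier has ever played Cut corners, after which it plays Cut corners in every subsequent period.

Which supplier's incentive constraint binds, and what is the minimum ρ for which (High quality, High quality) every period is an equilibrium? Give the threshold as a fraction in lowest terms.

For Juno: deviation gain 64−21 = 43, per-period punishment loss 21−18 = 3. IC gives ρ ≥ 43/46.
For Coral: gain 29, loss 3 per period, so ρ ≥ 29/32.
The tighter constraint is Juno's, so cooperation needs ρ ≥ 43/46.

Juno; ρ ≥ 43/46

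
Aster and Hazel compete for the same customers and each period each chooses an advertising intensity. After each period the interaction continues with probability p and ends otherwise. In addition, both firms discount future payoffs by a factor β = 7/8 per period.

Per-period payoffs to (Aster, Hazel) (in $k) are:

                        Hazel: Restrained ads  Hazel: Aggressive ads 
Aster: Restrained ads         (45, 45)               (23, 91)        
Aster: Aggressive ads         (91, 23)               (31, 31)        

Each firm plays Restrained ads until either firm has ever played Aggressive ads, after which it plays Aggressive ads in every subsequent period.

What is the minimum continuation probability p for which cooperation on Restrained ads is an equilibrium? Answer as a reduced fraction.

Expected continuation weight on next period's payoff is β·p = 7/8·p, which plays the role of the discount factor.
Cooperation requires 7/8·p ≥ (91−45)/(91−31) = 23/30, hence p ≥ 92/105.

92/105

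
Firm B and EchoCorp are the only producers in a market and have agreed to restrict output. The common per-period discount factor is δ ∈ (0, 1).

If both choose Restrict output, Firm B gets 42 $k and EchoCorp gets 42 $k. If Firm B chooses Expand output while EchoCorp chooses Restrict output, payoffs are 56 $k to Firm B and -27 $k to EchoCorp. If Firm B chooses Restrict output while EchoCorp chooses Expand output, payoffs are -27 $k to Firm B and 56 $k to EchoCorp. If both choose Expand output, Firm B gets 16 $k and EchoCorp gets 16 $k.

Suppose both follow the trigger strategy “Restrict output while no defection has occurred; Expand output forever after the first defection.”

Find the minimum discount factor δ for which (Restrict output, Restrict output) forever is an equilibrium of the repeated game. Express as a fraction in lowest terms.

Under grim trigger the critical discount factor is (T−C)/(T−P) with T = 56, C = 42, P = 16.
δ* = (56−42)/(56−16) = 14/40 = 7/20.

7/20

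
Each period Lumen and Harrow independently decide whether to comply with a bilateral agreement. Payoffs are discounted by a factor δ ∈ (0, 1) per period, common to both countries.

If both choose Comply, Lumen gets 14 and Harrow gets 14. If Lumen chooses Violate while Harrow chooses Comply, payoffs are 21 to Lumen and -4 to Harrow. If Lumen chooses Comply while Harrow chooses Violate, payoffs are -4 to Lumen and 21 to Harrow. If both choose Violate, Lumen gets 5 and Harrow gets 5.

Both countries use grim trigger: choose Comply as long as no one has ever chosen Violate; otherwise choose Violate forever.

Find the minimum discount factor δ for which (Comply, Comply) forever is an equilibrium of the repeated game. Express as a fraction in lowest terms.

7/16

Cooperation forever yields 14 each period: 14/(1−δ).
Deviating yields 21 once, then 5 forever: 21 + 5δ/(1−δ).
No profitable deviation requires 14/(1−δ) ≥ 21 + 5δ/(1−δ).
Multiplying by (1−δ): 14 ≥ 21(1−δ) + 5δ = 21 − 16δ.
So 16δ ≥ 7, i.e. δ ≥ 7/16.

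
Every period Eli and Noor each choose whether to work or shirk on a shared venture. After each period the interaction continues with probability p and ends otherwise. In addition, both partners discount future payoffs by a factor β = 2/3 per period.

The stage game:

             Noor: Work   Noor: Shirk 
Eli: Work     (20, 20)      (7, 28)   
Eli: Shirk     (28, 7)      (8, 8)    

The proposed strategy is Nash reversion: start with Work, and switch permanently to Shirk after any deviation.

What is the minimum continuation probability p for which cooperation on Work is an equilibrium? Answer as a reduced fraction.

3/5

With continuation probability p and discount β, the effective per-period discount factor is βp.
Grim-trigger IC: βp ≥ (28−20)/(28−8) = 2/5.
So p ≥ (2/5)/(2/3) = 3/5.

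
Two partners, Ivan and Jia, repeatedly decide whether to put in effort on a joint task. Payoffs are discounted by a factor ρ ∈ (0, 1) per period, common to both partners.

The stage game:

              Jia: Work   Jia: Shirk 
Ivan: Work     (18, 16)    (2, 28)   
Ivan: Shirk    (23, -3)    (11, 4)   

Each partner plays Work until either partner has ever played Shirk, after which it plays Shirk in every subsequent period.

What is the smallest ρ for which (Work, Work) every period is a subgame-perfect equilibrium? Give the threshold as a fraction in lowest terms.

Ivan's threshold: (23−18)/(23−11) = 5/12.
Jia's threshold: (28−16)/(28−4) = 1/2.
5/12 < 1/2, so Jia binds and ρ* = 1/2.

1/2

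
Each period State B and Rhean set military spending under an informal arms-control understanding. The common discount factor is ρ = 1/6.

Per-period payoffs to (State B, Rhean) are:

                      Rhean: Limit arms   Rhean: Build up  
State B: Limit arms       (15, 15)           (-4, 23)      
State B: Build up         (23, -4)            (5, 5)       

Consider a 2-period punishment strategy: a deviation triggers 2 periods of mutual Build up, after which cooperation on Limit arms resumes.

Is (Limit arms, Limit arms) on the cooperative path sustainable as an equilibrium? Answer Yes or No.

IC: ρ+…+ρ^2 ≥ (23−15)/(15−5) = 4/5.
At ρ = 1/6: partial sum = 0.1944 < 0.8000. Cooperation not sustainable.

No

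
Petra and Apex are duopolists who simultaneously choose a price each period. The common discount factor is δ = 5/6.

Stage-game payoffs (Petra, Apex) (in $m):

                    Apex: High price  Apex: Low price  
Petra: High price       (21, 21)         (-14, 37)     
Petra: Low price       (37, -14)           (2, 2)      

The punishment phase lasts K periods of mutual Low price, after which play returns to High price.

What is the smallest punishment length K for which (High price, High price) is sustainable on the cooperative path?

No profitable deviation requires (21−2)(δ+…+δ^K) ≥ 37−21, i.e. δ+…+δ^K ≥ 16/19 ≈ 0.8421.
With δ = 5/6, the partial sums are K=1: 0.8333, K=2: 1.5278.
K = 2 is the first length at which the sum reaches 0.8421.

2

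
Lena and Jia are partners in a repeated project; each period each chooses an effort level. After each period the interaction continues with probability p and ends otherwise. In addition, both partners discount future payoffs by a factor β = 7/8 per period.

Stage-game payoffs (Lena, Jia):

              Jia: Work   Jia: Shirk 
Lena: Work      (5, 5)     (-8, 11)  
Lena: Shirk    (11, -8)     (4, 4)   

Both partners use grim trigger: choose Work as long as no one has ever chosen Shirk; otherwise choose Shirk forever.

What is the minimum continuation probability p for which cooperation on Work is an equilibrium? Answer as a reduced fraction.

With continuation probability p and discount β, the effective per-period discount factor is βp.
Grim-trigger IC: βp ≥ (11−5)/(11−4) = 6/7.
So p ≥ (6/7)/(7/8) = 48/49.

48/49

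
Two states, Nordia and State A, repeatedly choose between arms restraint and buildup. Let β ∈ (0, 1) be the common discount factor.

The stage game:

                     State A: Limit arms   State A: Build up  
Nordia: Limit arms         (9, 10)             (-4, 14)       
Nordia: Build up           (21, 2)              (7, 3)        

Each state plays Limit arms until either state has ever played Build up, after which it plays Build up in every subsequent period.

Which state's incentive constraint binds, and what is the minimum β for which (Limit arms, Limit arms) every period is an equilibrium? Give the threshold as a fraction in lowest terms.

Nordia: cooperation gives 9 each period; deviation gives 21 once then 7 forever.
  9/(1−β) ≥ 21 + 7β/(1−β) ⇒ β ≥ 12/14 = 6/7.
State A: cooperation gives 10 each period; deviation gives 14 once then 3 forever.
  β ≥ 4/11.
Both must hold, so the binding constraint is Nordia's: β ≥ 6/7.

Nordia; β ≥ 6/7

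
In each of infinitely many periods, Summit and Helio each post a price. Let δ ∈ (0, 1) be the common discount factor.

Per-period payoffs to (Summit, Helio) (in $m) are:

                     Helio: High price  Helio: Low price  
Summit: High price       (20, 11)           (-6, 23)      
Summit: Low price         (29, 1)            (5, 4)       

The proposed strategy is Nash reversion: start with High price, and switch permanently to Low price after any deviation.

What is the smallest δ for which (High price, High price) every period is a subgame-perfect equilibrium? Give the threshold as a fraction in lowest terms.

For Summit: deviation gain 29−20 = 9, per-period punishment loss 20−5 = 15. IC gives δ ≥ 9/24 = 3/8.
For Helio: gain 12, loss 7 per period, so δ ≥ 12/19.
The tighter constraint is Helio's, so cooperation needs δ ≥ 12/19.

12/19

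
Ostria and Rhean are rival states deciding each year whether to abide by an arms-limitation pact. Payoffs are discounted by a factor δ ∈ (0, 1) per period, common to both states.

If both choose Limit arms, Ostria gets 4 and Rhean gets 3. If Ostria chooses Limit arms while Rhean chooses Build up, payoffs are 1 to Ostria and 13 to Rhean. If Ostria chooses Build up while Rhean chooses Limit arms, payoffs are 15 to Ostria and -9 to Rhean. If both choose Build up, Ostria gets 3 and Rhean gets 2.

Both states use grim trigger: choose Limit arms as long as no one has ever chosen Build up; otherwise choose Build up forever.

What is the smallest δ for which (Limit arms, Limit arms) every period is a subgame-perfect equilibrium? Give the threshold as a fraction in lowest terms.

Ostria's threshold: (15−4)/(15−3) = 11/12.
Rhean's threshold: (13−3)/(13−2) = 10/11.
11/12 > 10/11, so Ostria binds and δ* = 11/12.

11/12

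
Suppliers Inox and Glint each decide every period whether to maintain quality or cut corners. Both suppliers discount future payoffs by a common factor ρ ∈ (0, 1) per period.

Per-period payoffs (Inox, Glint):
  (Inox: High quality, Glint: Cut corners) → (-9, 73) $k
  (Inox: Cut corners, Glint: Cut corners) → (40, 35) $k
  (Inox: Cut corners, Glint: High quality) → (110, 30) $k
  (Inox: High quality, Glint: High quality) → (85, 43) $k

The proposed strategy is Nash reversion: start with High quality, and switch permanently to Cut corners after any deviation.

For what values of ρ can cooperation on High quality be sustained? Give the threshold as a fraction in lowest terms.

Inox's threshold: (110−85)/(110−40) = 5/14.
Glint's threshold: (73−43)/(73−35) = 15/19.
5/14 < 15/19, so Glint binds and ρ* = 15/19.

15/19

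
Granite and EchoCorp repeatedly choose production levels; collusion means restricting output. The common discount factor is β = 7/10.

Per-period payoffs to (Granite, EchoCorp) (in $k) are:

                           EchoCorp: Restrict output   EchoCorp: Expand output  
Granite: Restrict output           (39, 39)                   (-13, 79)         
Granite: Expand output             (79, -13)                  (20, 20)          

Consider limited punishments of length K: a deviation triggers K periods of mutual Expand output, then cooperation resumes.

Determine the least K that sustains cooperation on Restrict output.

IC: β(1−β^K)/(1−β) ≥ (79−39)/(39−20) = 40/19.
With β = 7/10: need 1 − β^K ≥ 40/19·(1−7/10)/(7/10), i.e. β^K ≤ 0.0977.
Since (7/10)^6 = 0.1176 and (7/10)^7 = 0.0824, the smallest such K is 7.

7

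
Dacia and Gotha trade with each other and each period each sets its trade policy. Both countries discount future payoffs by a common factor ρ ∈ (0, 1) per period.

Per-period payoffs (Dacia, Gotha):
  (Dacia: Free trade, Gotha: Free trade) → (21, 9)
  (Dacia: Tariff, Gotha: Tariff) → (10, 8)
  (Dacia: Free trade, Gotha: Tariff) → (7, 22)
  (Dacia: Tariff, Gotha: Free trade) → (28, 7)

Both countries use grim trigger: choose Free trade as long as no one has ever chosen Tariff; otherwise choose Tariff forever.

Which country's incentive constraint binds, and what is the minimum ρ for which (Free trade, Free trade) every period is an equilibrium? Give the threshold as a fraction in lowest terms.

Dacia's threshold: (28−21)/(28−10) = 7/18.
Gotha's threshold: (22−9)/(22−8) = 13/14.
7/18 < 13/14, so Gotha binds and ρ* = 13/14.

Gotha; ρ ≥ 13/14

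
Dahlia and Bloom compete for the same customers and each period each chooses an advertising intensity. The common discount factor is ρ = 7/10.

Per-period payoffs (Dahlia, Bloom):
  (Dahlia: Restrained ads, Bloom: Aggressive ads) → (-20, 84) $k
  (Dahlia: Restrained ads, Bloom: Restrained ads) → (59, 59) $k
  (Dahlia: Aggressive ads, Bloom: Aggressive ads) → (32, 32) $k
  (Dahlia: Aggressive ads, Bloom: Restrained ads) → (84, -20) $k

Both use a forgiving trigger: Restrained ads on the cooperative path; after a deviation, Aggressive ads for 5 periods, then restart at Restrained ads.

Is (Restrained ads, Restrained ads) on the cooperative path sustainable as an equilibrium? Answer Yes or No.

Comparing payoff streams over the 6 periods until play realigns: cooperate → 59(1+ρ+…+ρ^5); deviate → 84 + 32(ρ+…+ρ^5).
Cooperation is sustained iff (59−32)(ρ+…+ρ^5) ≥ 84−59.
ρ+…+ρ^5 = 7/10·(1−(7/10)^5)/(1−7/10) = 1.9412, and (84−59)/(59−32) = 0.9259.
1.9412 ≥ 0.9259, so cooperation is sustainable.

Yes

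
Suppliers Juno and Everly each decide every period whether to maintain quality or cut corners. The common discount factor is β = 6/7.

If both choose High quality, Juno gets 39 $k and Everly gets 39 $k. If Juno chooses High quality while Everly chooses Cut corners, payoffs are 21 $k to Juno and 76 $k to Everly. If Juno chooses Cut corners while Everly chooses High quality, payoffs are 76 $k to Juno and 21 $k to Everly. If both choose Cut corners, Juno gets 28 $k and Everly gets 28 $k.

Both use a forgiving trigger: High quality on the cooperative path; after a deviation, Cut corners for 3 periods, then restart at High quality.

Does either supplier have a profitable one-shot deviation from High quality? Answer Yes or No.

Yes

A one-shot deviation gives 76 now, then 28 for 3 periods, then back to 39.
Gain from deviating: (76−39) today; loss: (39−28) in each of the next 3 periods.
No-deviation condition: (39−28)(β+…+β^3) ≥ 76−39, i.e. β+…+β^3 ≥ 37/11.
At β = 6/7: β+…+β^3 = 2.2216 < 3.3636.
So cooperation is not sustainable.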